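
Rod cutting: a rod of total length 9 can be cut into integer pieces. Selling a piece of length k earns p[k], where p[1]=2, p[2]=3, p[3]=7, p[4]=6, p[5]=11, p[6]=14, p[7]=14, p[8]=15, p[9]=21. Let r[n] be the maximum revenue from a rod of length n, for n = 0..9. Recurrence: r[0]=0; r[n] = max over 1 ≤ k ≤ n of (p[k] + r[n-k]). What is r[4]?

   n    0    1    2    3    4    5    6    7    8    9
r[n]    0    2    4    7    9   11   14   16   18   21

9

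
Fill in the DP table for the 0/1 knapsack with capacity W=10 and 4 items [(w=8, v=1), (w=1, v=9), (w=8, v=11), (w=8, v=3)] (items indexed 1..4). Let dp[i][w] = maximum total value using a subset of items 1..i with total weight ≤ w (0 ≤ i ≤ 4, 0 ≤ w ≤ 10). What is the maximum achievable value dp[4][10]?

i\w   0   1   2   3   4   5   6   7   8   9  10
  0   0   0   0   0   0   0   0   0   0   0   0
  1   0   0   0   0   0   0   0   0   1   1   1
  2   0   9   9   9   9   9   9   9   9  10  10
  3   0   9   9   9   9   9   9   9  11  20  20
  4   0   9   9   9   9   9   9   9  11  20  20

20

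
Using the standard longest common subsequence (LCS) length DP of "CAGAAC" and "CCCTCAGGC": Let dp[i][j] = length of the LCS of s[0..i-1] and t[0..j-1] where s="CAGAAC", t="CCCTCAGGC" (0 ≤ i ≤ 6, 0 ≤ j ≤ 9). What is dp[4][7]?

3

   ''  C  C  C  T  C  A  G  G  C
''  0  0  0  0  0  0  0  0  0  0
 C  0  1  1  1  1  1  1  1  1  1
 A  0  1  1  1  1  1  2  2  2  2
 G  0  1  1  1  1  1  2  3  3  3
 A  0  1  1  1  1  1  2  3  3  3
 A  0  1  1  1  1  1  2  3  3  3
 C  0  1  2  2  2  2  2  3  3  4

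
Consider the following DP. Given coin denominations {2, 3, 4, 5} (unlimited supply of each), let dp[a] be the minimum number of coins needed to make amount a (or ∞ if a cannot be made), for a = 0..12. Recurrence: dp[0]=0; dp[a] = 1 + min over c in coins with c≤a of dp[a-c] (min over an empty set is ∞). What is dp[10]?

2

 a  0  1  2  3  4  5  6  7  8  9 10 11 12
dp  0  -  1  1  1  1  2  2  2  2  2  3  3
(- denotes ∞ / unreachable)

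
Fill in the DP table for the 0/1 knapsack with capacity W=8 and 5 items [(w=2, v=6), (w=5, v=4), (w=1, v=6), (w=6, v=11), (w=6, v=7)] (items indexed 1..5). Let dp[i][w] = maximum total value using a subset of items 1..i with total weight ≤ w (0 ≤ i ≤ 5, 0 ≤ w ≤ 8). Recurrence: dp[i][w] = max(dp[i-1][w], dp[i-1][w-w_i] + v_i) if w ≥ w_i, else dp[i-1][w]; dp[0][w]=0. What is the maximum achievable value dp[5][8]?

17

i\w   0   1   2   3   4   5   6   7   8
  0   0   0   0   0   0   0   0   0   0
  1   0   0   6   6   6   6   6   6   6
  2   0   0   6   6   6   6   6  10  10
  3   0   6   6  12  12  12  12  12  16
  4   0   6   6  12  12  12  12  17  17
  5   0   6   6  12  12  12  12  17  17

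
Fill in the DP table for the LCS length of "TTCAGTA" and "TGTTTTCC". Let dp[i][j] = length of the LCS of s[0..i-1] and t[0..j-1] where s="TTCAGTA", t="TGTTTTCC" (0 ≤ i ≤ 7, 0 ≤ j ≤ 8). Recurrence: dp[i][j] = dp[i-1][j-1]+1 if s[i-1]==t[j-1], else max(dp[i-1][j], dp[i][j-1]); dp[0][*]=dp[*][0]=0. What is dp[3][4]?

   ''  T  G  T  T  T  T  C  C
''  0  0  0  0  0  0  0  0  0
 T  0  1  1  1  1  1  1  1  1
 T  0  1  1  2  2  2  2  2  2
 C  0  1  1  2  2  2  2  3  3
 A  0  1  1  2  2  2  2  3  3
 G  0  1  2  2  2  2  2  3  3
 T  0  1  2  3  3  3  3  3  3
 A  0  1  2  3  3  3  3  3  3

2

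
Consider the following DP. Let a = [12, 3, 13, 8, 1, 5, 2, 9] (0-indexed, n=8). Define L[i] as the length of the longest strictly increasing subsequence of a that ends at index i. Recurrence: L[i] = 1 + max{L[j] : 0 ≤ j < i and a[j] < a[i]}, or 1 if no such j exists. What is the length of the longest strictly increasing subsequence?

   i    0    1    2    3    4    5    6    7
a[i]   12    3   13    8    1    5    2    9
L[i]    1    1    2    2    1    2    2    3

3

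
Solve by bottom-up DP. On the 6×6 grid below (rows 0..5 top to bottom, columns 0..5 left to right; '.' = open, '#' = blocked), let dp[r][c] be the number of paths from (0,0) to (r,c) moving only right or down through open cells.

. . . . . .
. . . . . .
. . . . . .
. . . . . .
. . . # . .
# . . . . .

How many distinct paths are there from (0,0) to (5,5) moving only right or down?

146

r\c   0   1   2   3   4   5
  0   1   1   1   1   1   1
  1   1   2   3   4   5   6
  2   1   3   6  10  15  21
  3   1   4  10  20  35  56
  4   1   5  15   0  35  91
  5   0   5  20  20  55 146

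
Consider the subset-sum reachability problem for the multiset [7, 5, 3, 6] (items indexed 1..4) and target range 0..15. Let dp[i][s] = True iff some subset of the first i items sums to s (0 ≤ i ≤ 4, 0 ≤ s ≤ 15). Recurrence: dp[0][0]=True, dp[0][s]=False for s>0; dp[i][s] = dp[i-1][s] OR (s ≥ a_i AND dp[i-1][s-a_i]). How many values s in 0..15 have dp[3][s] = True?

i\s   0   1   2   3   4   5   6   7   8   9  10  11  12  13  14  15
  0   T   F   F   F   F   F   F   F   F   F   F   F   F   F   F   F
  1   T   F   F   F   F   F   F   T   F   F   F   F   F   F   F   F
  2   T   F   F   F   F   T   F   T   F   F   F   F   T   F   F   F
  3   T   F   F   T   F   T   F   T   T   F   T   F   T   F   F   T
  4   T   F   F   T   F   T   T   T   T   T   T   T   T   T   T   T

8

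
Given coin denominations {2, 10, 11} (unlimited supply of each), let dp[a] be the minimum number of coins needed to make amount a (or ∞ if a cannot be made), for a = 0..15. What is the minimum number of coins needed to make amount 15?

 a  0  1  2  3  4  5  6  7  8  9 10 11 12 13 14 15
dp  0  -  1  -  2  -  3  -  4  -  1  1  2  2  3  3
(- denotes ∞ / unreachable)

3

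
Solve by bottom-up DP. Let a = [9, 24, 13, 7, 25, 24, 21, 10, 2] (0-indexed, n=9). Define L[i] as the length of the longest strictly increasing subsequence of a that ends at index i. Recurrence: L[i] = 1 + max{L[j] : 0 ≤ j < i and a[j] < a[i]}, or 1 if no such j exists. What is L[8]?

   i    0    1    2    3    4    5    6    7    8
a[i]    9   24   13    7   25   24   21   10    2
L[i]    1    2    2    1    3    3    3    2    1

1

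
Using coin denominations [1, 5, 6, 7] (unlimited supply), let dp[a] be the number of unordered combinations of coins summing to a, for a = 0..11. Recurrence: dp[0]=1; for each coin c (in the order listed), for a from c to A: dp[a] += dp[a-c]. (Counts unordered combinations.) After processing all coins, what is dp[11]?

6

after  coin     0     1     2     3     4     5     6     7     8     9    10    11
          1     1     1     1     1     1     1     1     1     1     1     1     1
          5     1     1     1     1     1     2     2     2     2     2     3     3
          6     1     1     1     1     1     2     3     3     3     3     4     5
          7     1     1     1     1     1     2     3     4     4     4     5     6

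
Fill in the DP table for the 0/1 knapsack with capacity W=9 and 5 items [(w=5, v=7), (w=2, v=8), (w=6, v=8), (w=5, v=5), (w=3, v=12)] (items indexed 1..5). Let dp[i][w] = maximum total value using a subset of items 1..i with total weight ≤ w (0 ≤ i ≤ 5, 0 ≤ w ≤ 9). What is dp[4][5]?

8

i\w   0   1   2   3   4   5   6   7   8   9
  0   0   0   0   0   0   0   0   0   0   0
  1   0   0   0   0   0   7   7   7   7   7
  2   0   0   8   8   8   8   8  15  15  15
  3   0   0   8   8   8   8   8  15  16  16
  4   0   0   8   8   8   8   8  15  16  16
  5   0   0   8  12  12  20  20  20  20  20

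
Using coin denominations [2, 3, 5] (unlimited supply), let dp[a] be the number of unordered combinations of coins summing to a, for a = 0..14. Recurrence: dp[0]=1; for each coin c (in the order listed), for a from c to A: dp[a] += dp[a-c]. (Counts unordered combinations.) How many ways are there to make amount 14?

after  coin     0     1     2     3     4     5     6     7     8     9    10    11    12    13    14
          2     1     0     1     0     1     0     1     0     1     0     1     0     1     0     1
          3     1     0     1     1     1     1     2     1     2     2     2     2     3     2     3
          5     1     0     1     1     1     2     2     2     3     3     4     4     5     5     6

6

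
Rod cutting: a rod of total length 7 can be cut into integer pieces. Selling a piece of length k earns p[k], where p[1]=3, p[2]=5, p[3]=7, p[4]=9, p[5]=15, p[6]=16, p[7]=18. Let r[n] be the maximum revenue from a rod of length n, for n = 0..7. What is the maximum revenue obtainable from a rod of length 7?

21

   n    0    1    2    3    4    5    6    7
r[n]    0    3    6    9   12   15   18   21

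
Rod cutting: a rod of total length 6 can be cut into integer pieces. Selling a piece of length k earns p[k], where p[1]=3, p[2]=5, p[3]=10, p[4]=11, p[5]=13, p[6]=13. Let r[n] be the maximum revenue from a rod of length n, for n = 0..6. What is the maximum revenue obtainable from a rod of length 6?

20

   n    0    1    2    3    4    5    6
r[n]    0    3    6   10   13   16   20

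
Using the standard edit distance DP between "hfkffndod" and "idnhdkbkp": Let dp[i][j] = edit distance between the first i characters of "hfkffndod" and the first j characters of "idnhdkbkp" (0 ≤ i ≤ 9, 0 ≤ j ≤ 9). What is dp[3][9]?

   ''  i  d  n  h  d  k  b  k  p
''  0  1  2  3  4  5  6  7  8  9
 h  1  1  2  3  3  4  5  6  7  8
 f  2  2  2  3  4  4  5  6  7  8
 k  3  3  3  3  4  5  4  5  6  7
 f  4  4  4  4  4  5  5  5  6  7
 f  5  5  5  5  5  5  6  6  6  7
 n  6  6  6  5  6  6  6  7  7  7
 d  7  7  6  6  6  6  7  7  8  8
 o  8  8  7  7  7  7  7  8  8  9
 d  9  9  8  8  8  7  8  8  9  9

7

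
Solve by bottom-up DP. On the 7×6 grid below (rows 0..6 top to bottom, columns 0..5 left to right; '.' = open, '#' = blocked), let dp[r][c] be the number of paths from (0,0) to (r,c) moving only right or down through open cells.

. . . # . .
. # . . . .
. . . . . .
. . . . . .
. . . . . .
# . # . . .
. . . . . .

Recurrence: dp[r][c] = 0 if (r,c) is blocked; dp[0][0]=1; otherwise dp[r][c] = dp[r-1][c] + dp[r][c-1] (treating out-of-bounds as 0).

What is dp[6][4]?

56

r\c   0   1   2   3   4   5
  0   1   1   1   0   0   0
  1   1   0   1   1   1   1
  2   1   1   2   3   4   5
  3   1   2   4   7  11  16
  4   1   3   7  14  25  41
  5   0   3   0  14  39  80
  6   0   3   3  17  56 136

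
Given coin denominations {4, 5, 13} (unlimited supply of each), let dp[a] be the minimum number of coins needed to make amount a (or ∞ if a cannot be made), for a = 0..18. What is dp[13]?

1

 a  0  1  2  3  4  5  6  7  8  9 10 11 12 13 14 15 16 17 18
dp  0  -  -  -  1  1  -  -  2  2  2  -  3  1  3  3  4  2  2
(- denotes ∞ / unreachable)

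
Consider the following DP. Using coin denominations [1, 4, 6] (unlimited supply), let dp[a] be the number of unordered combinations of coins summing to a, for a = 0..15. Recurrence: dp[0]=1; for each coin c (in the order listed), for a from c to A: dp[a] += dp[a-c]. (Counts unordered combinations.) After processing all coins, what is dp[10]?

after  coin     0     1     2     3     4     5     6     7     8     9    10    11    12    13    14    15
          1     1     1     1     1     1     1     1     1     1     1     1     1     1     1     1     1
          4     1     1     1     1     2     2     2     2     3     3     3     3     4     4     4     4
          6     1     1     1     1     2     2     3     3     4     4     5     5     7     7     8     8

5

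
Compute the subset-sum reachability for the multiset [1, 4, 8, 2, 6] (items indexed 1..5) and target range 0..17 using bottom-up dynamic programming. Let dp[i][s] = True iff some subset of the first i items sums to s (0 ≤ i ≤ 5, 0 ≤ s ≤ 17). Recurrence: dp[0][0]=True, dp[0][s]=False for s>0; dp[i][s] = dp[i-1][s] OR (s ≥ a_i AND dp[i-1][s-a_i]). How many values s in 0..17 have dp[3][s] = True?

i\s   0   1   2   3   4   5   6   7   8   9  10  11  12  13  14  15  16  17
  0   T   F   F   F   F   F   F   F   F   F   F   F   F   F   F   F   F   F
  1   T   T   F   F   F   F   F   F   F   F   F   F   F   F   F   F   F   F
  2   T   T   F   F   T   T   F   F   F   F   F   F   F   F   F   F   F   F
  3   T   T   F   F   T   T   F   F   T   T   F   F   T   T   F   F   F   F
  4   T   T   T   T   T   T   T   T   T   T   T   T   T   T   T   T   F   F
  5   T   T   T   T   T   T   T   T   T   T   T   T   T   T   T   T   T   T

8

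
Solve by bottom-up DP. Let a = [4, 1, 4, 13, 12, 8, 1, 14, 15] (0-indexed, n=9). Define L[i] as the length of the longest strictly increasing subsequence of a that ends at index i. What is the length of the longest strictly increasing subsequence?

5

   i    0    1    2    3    4    5    6    7    8
a[i]    4    1    4   13   12    8    1   14   15
L[i]    1    1    2    3    3    3    1    4    5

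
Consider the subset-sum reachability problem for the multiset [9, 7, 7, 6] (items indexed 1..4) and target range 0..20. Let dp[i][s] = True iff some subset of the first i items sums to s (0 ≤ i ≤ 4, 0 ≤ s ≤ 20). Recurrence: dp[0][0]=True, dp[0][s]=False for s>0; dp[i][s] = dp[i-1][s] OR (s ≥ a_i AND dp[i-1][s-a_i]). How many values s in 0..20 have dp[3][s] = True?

i\s   0   1   2   3   4   5   6   7   8   9  10  11  12  13  14  15  16  17  18  19  20
  0   T   F   F   F   F   F   F   F   F   F   F   F   F   F   F   F   F   F   F   F   F
  1   T   F   F   F   F   F   F   F   F   T   F   F   F   F   F   F   F   F   F   F   F
  2   T   F   F   F   F   F   F   T   F   T   F   F   F   F   F   F   T   F   F   F   F
  3   T   F   F   F   F   F   F   T   F   T   F   F   F   F   T   F   T   F   F   F   F
  4   T   F   F   F   F   F   T   T   F   T   F   F   F   T   T   T   T   F   F   F   T

5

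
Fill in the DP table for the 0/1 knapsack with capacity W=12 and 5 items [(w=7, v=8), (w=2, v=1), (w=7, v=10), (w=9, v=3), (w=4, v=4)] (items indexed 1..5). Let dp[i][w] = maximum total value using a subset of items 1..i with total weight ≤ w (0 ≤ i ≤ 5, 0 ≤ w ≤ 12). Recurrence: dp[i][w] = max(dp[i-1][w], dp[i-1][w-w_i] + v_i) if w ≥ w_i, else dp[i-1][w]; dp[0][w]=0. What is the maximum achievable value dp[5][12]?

i\w   0   1   2   3   4   5   6   7   8   9  10  11  12
  0   0   0   0   0   0   0   0   0   0   0   0   0   0
  1   0   0   0   0   0   0   0   8   8   8   8   8   8
  2   0   0   1   1   1   1   1   8   8   9   9   9   9
  3   0   0   1   1   1   1   1  10  10  11  11  11  11
  4   0   0   1   1   1   1   1  10  10  11  11  11  11
  5   0   0   1   1   4   4   5  10  10  11  11  14  14

14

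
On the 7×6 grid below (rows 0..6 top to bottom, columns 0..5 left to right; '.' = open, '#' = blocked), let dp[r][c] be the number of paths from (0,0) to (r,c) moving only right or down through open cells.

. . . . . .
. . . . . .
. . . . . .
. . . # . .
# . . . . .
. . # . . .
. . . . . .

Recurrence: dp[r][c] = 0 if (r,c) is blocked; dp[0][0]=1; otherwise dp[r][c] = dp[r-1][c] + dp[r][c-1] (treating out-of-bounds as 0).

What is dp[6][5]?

r\c   0   1   2   3   4   5
  0   1   1   1   1   1   1
  1   1   2   3   4   5   6
  2   1   3   6  10  15  21
  3   1   4  10   0  15  36
  4   0   4  14  14  29  65
  5   0   4   0  14  43 108
  6   0   4   4  18  61 169

169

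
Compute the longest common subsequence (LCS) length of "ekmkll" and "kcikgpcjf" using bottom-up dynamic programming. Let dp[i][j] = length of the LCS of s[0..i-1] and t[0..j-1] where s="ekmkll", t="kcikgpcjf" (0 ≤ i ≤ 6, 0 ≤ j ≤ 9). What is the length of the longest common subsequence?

2

   ''  k  c  i  k  g  p  c  j  f
''  0  0  0  0  0  0  0  0  0  0
 e  0  0  0  0  0  0  0  0  0  0
 k  0  1  1  1  1  1  1  1  1  1
 m  0  1  1  1  1  1  1  1  1  1
 k  0  1  1  1  2  2  2  2  2  2
 l  0  1  1  1  2  2  2  2  2  2
 l  0  1  1  1  2  2  2  2  2  2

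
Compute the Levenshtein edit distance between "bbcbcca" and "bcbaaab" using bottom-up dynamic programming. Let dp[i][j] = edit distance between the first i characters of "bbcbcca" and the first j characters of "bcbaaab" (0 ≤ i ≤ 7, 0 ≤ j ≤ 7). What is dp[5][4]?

   ''  b  c  b  a  a  a  b
''  0  1  2  3  4  5  6  7
 b  1  0  1  2  3  4  5  6
 b  2  1  1  1  2  3  4  5
 c  3  2  1  2  2  3  4  5
 b  4  3  2  1  2  3  4  4
 c  5  4  3  2  2  3  4  5
 c  6  5  4  3  3  3  4  5
 a  7  6  5  4  3  3  3  4

2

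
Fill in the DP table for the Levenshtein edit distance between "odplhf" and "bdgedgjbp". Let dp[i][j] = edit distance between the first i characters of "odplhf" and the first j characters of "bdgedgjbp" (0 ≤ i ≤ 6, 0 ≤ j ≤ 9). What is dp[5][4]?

4

   ''  b  d  g  e  d  g  j  b  p
''  0  1  2  3  4  5  6  7  8  9
 o  1  1  2  3  4  5  6  7  8  9
 d  2  2  1  2  3  4  5  6  7  8
 p  3  3  2  2  3  4  5  6  7  7
 l  4  4  3  3  3  4  5  6  7  8
 h  5  5  4  4  4  4  5  6  7  8
 f  6  6  5  5  5  5  5  6  7  8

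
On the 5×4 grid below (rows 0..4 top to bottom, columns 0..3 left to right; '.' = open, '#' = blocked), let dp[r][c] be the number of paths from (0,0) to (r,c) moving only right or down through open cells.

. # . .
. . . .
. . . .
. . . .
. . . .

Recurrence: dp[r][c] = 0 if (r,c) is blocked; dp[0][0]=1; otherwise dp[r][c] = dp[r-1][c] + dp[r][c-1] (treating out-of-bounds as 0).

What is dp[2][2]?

r\c   0   1   2   3
  0   1   0   0   0
  1   1   1   1   1
  2   1   2   3   4
  3   1   3   6  10
  4   1   4  10  20

3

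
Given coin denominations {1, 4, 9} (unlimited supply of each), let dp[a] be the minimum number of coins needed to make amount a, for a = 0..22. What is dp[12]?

 a  0  1  2  3  4  5  6  7  8  9 10 11 12 13 14 15 16 17 18 19 20 21 22
dp  0  1  2  3  1  2  3  4  2  1  2  3  3  2  3  4  4  3  2  3  4  4  3

3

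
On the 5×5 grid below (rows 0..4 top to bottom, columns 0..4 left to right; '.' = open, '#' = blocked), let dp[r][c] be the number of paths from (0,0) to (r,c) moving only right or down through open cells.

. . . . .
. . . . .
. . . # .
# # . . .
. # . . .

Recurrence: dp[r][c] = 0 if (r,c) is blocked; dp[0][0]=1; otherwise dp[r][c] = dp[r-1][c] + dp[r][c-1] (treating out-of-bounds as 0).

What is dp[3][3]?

r\c   0   1   2   3   4
  0   1   1   1   1   1
  1   1   2   3   4   5
  2   1   3   6   0   5
  3   0   0   6   6  11
  4   0   0   6  12  23

6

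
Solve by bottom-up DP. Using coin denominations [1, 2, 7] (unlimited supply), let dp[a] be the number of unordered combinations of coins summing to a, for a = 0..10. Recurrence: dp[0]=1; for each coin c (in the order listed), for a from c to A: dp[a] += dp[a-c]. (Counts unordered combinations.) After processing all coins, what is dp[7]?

5

after  coin     0     1     2     3     4     5     6     7     8     9    10
          1     1     1     1     1     1     1     1     1     1     1     1
          2     1     1     2     2     3     3     4     4     5     5     6
          7     1     1     2     2     3     3     4     5     6     7     8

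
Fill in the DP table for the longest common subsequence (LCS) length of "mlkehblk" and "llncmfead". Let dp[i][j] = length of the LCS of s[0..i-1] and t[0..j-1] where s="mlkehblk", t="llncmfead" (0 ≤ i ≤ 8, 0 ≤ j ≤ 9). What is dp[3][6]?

1

   ''  l  l  n  c  m  f  e  a  d
''  0  0  0  0  0  0  0  0  0  0
 m  0  0  0  0  0  1  1  1  1  1
 l  0  1  1  1  1  1  1  1  1  1
 k  0  1  1  1  1  1  1  1  1  1
 e  0  1  1  1  1  1  1  2  2  2
 h  0  1  1  1  1  1  1  2  2  2
 b  0  1  1  1  1  1  1  2  2  2
 l  0  1  2  2  2  2  2  2  2  2
 k  0  1  2  2  2  2  2  2  2  2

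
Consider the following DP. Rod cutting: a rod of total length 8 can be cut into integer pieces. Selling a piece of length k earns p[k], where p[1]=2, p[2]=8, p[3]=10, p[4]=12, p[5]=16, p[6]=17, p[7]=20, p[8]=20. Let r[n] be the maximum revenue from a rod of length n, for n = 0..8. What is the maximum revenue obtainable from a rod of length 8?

   n    0    1    2    3    4    5    6    7    8
r[n]    0    2    8   10   16   18   24   26   32

32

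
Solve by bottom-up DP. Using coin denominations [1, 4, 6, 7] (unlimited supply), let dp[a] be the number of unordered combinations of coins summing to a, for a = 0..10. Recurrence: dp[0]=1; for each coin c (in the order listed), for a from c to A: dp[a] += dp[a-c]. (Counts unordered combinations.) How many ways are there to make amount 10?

after  coin     0     1     2     3     4     5     6     7     8     9    10
          1     1     1     1     1     1     1     1     1     1     1     1
          4     1     1     1     1     2     2     2     2     3     3     3
          6     1     1     1     1     2     2     3     3     4     4     5
          7     1     1     1     1     2     2     3     4     5     5     6

6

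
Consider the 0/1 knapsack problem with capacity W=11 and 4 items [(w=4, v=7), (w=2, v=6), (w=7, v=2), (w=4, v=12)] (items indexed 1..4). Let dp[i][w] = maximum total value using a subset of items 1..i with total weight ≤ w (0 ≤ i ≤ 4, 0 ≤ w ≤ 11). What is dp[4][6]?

18

i\w   0   1   2   3   4   5   6   7   8   9  10  11
  0   0   0   0   0   0   0   0   0   0   0   0   0
  1   0   0   0   0   7   7   7   7   7   7   7   7
  2   0   0   6   6   7   7  13  13  13  13  13  13
  3   0   0   6   6   7   7  13  13  13  13  13  13
  4   0   0   6   6  12  12  18  18  19  19  25  25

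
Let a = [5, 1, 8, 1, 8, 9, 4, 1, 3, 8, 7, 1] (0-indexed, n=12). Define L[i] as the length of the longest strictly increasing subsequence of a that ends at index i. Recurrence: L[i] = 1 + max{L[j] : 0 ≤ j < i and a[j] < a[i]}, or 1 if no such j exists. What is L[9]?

3

   i    0    1    2    3    4    5    6    7    8    9   10   11
a[i]    5    1    8    1    8    9    4    1    3    8    7    1
L[i]    1    1    2    1    2    3    2    1    2    3    3    1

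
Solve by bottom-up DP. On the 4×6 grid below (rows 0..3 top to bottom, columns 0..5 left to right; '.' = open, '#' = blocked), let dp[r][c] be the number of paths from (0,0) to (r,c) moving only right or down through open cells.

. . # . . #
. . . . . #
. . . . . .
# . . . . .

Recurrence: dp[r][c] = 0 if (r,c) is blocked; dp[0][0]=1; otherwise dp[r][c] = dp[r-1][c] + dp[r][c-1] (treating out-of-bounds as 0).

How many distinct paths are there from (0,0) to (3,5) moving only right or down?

33

r\c   0   1   2   3   4   5
  0   1   1   0   0   0   0
  1   1   2   2   2   2   0
  2   1   3   5   7   9   9
  3   0   3   8  15  24  33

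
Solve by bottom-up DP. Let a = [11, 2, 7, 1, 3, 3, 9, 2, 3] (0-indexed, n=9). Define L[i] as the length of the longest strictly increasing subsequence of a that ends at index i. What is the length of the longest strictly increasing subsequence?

3

   i    0    1    2    3    4    5    6    7    8
a[i]   11    2    7    1    3    3    9    2    3
L[i]    1    1    2    1    2    2    3    2    3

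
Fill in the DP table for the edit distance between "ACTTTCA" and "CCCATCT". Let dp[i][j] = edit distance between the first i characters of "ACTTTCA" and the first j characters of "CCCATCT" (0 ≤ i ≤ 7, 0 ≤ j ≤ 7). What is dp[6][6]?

   ''  C  C  C  A  T  C  T
''  0  1  2  3  4  5  6  7
 A  1  1  2  3  3  4  5  6
 C  2  1  1  2  3  4  4  5
 T  3  2  2  2  3  3  4  4
 T  4  3  3  3  3  3  4  4
 T  5  4  4  4  4  3  4  4
 C  6  5  4  4  5  4  3  4
 A  7  6  5  5  4  5  4  4

3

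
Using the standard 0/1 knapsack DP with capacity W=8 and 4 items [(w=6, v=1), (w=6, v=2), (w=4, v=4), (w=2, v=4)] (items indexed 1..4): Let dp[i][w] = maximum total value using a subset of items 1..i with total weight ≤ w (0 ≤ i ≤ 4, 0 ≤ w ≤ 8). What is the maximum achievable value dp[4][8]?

8

i\w   0   1   2   3   4   5   6   7   8
  0   0   0   0   0   0   0   0   0   0
  1   0   0   0   0   0   0   1   1   1
  2   0   0   0   0   0   0   2   2   2
  3   0   0   0   0   4   4   4   4   4
  4   0   0   4   4   4   4   8   8   8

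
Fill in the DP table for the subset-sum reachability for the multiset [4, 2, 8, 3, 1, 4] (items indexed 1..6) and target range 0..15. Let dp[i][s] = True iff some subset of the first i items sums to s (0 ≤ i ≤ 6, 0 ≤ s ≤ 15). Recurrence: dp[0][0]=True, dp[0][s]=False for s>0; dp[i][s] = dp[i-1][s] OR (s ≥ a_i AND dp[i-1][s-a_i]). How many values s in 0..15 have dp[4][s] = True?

15

i\s   0   1   2   3   4   5   6   7   8   9  10  11  12  13  14  15
  0   T   F   F   F   F   F   F   F   F   F   F   F   F   F   F   F
  1   T   F   F   F   T   F   F   F   F   F   F   F   F   F   F   F
  2   T   F   T   F   T   F   T   F   F   F   F   F   F   F   F   F
  3   T   F   T   F   T   F   T   F   T   F   T   F   T   F   T   F
  4   T   F   T   T   T   T   T   T   T   T   T   T   T   T   T   T
  5   T   T   T   T   T   T   T   T   T   T   T   T   T   T   T   T
  6   T   T   T   T   T   T   T   T   T   T   T   T   T   T   T   T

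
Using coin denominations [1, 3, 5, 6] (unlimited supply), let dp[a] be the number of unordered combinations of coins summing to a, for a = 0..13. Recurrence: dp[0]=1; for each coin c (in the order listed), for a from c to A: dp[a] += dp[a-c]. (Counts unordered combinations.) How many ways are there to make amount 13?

15

after  coin     0     1     2     3     4     5     6     7     8     9    10    11    12    13
          1     1     1     1     1     1     1     1     1     1     1     1     1     1     1
          3     1     1     1     2     2     2     3     3     3     4     4     4     5     5
          5     1     1     1     2     2     3     4     4     5     6     7     8     9    10
          6     1     1     1     2     2     3     5     5     6     8     9    11    14    15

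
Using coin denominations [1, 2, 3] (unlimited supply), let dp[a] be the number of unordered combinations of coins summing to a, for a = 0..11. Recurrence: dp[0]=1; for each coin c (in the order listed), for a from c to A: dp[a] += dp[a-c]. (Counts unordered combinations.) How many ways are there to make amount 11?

16

after  coin     0     1     2     3     4     5     6     7     8     9    10    11
          1     1     1     1     1     1     1     1     1     1     1     1     1
          2     1     1     2     2     3     3     4     4     5     5     6     6
          3     1     1     2     3     4     5     7     8    10    12    14    16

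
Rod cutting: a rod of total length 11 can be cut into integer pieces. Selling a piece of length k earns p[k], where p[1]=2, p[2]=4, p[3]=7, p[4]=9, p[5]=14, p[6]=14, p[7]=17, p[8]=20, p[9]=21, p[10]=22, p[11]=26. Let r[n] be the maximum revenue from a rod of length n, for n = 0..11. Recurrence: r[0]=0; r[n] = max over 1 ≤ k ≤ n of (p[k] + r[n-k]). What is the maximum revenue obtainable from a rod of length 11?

   n    0    1    2    3    4    5    6    7    8    9   10   11
r[n]    0    2    4    7    9   14   16   18   21   23   28   30

30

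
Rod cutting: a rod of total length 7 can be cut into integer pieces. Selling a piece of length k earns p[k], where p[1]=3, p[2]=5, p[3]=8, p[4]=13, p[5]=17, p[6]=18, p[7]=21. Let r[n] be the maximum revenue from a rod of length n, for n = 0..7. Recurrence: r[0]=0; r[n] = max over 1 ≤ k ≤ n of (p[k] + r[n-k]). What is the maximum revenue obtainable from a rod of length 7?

23

   n    0    1    2    3    4    5    6    7
r[n]    0    3    6    9   13   17   20   23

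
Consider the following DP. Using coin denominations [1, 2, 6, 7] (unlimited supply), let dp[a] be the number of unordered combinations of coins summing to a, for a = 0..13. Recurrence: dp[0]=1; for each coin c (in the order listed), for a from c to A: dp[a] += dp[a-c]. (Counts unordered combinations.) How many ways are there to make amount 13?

17

after  coin     0     1     2     3     4     5     6     7     8     9    10    11    12    13
          1     1     1     1     1     1     1     1     1     1     1     1     1     1     1
          2     1     1     2     2     3     3     4     4     5     5     6     6     7     7
          6     1     1     2     2     3     3     5     5     7     7     9     9    12    12
          7     1     1     2     2     3     3     5     6     8     9    11    12    15    17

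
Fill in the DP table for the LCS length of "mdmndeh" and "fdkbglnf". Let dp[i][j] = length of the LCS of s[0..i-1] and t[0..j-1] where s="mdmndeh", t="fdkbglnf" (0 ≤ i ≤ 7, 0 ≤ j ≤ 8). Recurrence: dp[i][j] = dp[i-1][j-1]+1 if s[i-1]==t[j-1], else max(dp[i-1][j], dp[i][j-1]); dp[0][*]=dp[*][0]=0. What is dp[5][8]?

   ''  f  d  k  b  g  l  n  f
''  0  0  0  0  0  0  0  0  0
 m  0  0  0  0  0  0  0  0  0
 d  0  0  1  1  1  1  1  1  1
 m  0  0  1  1  1  1  1  1  1
 n  0  0  1  1  1  1  1  2  2
 d  0  0  1  1  1  1  1  2  2
 e  0  0  1  1  1  1  1  2  2
 h  0  0  1  1  1  1  1  2  2

2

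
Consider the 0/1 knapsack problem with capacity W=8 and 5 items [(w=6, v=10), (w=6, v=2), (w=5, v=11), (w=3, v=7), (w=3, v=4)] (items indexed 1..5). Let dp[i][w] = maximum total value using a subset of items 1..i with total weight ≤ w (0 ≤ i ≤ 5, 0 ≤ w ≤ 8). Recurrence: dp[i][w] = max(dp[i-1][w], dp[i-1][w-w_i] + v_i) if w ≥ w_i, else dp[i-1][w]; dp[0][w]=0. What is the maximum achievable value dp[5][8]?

i\w   0   1   2   3   4   5   6   7   8
  0   0   0   0   0   0   0   0   0   0
  1   0   0   0   0   0   0  10  10  10
  2   0   0   0   0   0   0  10  10  10
  3   0   0   0   0   0  11  11  11  11
  4   0   0   0   7   7  11  11  11  18
  5   0   0   0   7   7  11  11  11  18

18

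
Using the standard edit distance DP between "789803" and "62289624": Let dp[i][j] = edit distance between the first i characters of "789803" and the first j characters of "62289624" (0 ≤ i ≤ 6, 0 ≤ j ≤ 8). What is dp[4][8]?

6

   ''  6  2  2  8  9  6  2  4
''  0  1  2  3  4  5  6  7  8
 7  1  1  2  3  4  5  6  7  8
 8  2  2  2  3  3  4  5  6  7
 9  3  3  3  3  4  3  4  5  6
 8  4  4  4  4  3  4  4  5  6
 0  5  5  5  5  4  4  5  5  6
 3  6  6  6  6  5  5  5  6  6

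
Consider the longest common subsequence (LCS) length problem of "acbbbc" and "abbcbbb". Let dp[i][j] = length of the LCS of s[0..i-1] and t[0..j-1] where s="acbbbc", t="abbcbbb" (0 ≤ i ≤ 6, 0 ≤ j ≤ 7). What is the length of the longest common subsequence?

5

   ''  a  b  b  c  b  b  b
''  0  0  0  0  0  0  0  0
 a  0  1  1  1  1  1  1  1
 c  0  1  1  1  2  2  2  2
 b  0  1  2  2  2  3  3  3
 b  0  1  2  3  3  3  4  4
 b  0  1  2  3  3  4  4  5
 c  0  1  2  3  4  4  4  5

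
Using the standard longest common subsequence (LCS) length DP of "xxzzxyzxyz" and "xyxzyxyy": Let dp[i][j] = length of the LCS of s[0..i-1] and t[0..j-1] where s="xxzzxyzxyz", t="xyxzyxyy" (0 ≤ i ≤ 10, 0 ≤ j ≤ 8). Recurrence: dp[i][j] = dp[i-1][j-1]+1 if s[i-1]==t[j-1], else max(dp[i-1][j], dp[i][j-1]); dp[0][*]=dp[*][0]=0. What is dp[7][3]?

2

   ''  x  y  x  z  y  x  y  y
''  0  0  0  0  0  0  0  0  0
 x  0  1  1  1  1  1  1  1  1
 x  0  1  1  2  2  2  2  2  2
 z  0  1  1  2  3  3  3  3  3
 z  0  1  1  2  3  3  3  3  3
 x  0  1  1  2  3  3  4  4  4
 y  0  1  2  2  3  4  4  5  5
 z  0  1  2  2  3  4  4  5  5
 x  0  1  2  3  3  4  5  5  5
 y  0  1  2  3  3  4  5  6  6
 z  0  1  2  3  4  4  5  6  6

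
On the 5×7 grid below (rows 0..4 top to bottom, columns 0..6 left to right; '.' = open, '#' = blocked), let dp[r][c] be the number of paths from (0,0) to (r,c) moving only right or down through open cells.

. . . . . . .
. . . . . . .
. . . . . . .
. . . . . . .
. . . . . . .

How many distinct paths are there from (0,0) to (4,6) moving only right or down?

r\c   0   1   2   3   4   5   6
  0   1   1   1   1   1   1   1
  1   1   2   3   4   5   6   7
  2   1   3   6  10  15  21  28
  3   1   4  10  20  35  56  84
  4   1   5  15  35  70 126 210

210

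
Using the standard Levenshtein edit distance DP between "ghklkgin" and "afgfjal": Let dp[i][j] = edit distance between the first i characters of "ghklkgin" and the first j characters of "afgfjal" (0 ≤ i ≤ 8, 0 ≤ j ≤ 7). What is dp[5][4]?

   ''  a  f  g  f  j  a  l
''  0  1  2  3  4  5  6  7
 g  1  1  2  2  3  4  5  6
 h  2  2  2  3  3  4  5  6
 k  3  3  3  3  4  4  5  6
 l  4  4  4  4  4  5  5  5
 k  5  5  5  5  5  5  6  6
 g  6  6  6  5  6  6  6  7
 i  7  7  7  6  6  7  7  7
 n  8  8  8  7  7  7  8  8

5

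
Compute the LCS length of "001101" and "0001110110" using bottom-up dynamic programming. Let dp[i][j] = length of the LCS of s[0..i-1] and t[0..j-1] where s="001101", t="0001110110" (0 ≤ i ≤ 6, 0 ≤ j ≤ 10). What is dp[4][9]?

   ''  0  0  0  1  1  1  0  1  1  0
''  0  0  0  0  0  0  0  0  0  0  0
 0  0  1  1  1  1  1  1  1  1  1  1
 0  0  1  2  2  2  2  2  2  2  2  2
 1  0  1  2  2  3  3  3  3  3  3  3
 1  0  1  2  2  3  4  4  4  4  4  4
 0  0  1  2  3  3  4  4  5  5  5  5
 1  0  1  2  3  4  4  5  5  6  6  6

4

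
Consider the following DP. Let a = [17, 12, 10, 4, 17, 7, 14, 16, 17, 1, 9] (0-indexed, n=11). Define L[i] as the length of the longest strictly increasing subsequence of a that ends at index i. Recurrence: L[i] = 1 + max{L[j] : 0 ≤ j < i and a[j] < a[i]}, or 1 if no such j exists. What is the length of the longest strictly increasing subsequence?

   i    0    1    2    3    4    5    6    7    8    9   10
a[i]   17   12   10    4   17    7   14   16   17    1    9
L[i]    1    1    1    1    2    2    3    4    5    1    3

5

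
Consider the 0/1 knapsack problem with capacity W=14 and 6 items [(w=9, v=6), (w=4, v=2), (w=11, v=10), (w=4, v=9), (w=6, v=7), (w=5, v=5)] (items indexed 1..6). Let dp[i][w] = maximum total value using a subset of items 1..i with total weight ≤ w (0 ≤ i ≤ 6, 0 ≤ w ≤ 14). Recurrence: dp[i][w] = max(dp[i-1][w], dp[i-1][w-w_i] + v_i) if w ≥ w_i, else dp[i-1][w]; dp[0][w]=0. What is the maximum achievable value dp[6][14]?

18

i\w   0   1   2   3   4   5   6   7   8   9  10  11  12  13  14
  0   0   0   0   0   0   0   0   0   0   0   0   0   0   0   0
  1   0   0   0   0   0   0   0   0   0   6   6   6   6   6   6
  2   0   0   0   0   2   2   2   2   2   6   6   6   6   8   8
  3   0   0   0   0   2   2   2   2   2   6   6  10  10  10  10
  4   0   0   0   0   9   9   9   9  11  11  11  11  11  15  15
  5   0   0   0   0   9   9   9   9  11  11  16  16  16  16  18
  6   0   0   0   0   9   9   9   9  11  14  16  16  16  16  18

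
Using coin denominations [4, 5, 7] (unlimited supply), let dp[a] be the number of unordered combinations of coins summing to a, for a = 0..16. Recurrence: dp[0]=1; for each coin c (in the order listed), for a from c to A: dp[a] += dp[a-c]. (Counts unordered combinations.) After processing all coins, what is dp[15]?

2

after  coin     0     1     2     3     4     5     6     7     8     9    10    11    12    13    14    15    16
          4     1     0     0     0     1     0     0     0     1     0     0     0     1     0     0     0     1
          5     1     0     0     0     1     1     0     0     1     1     1     0     1     1     1     1     1
          7     1     0     0     0     1     1     0     1     1     1     1     1     2     1     2     2     2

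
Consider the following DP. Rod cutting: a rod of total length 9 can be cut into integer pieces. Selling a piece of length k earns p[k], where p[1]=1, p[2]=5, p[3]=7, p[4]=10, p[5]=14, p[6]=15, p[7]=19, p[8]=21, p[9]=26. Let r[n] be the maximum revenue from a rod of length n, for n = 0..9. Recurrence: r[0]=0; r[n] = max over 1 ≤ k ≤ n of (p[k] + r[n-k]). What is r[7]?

19

   n    0    1    2    3    4    5    6    7    8    9
r[n]    0    1    5    7   10   14   15   19   21   26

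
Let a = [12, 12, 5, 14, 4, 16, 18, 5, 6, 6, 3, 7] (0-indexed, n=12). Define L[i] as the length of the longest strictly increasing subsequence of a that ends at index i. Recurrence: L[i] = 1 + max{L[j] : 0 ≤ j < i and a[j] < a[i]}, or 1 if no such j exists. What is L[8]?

   i    0    1    2    3    4    5    6    7    8    9   10   11
a[i]   12   12    5   14    4   16   18    5    6    6    3    7
L[i]    1    1    1    2    1    3    4    2    3    3    1    4

3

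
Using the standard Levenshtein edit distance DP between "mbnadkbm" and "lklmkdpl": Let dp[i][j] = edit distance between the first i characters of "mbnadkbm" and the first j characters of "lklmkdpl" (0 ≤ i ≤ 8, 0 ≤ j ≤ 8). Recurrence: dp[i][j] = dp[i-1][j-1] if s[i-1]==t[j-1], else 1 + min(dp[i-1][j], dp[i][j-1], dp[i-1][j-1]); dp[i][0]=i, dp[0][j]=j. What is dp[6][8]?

7

   ''  l  k  l  m  k  d  p  l
''  0  1  2  3  4  5  6  7  8
 m  1  1  2  3  3  4  5  6  7
 b  2  2  2  3  4  4  5  6  7
 n  3  3  3  3  4  5  5  6  7
 a  4  4  4  4  4  5  6  6  7
 d  5  5  5  5  5  5  5  6  7
 k  6  6  5  6  6  5  6  6  7
 b  7  7  6  6  7  6  6  7  7
 m  8  8  7  7  6  7  7  7  8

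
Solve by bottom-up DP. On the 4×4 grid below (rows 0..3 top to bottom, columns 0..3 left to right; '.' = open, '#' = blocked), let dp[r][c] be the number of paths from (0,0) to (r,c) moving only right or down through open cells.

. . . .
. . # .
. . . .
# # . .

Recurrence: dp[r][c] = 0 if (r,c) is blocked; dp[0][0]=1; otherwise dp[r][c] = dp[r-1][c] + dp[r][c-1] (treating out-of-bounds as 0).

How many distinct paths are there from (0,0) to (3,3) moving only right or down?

r\c   0   1   2   3
  0   1   1   1   1
  1   1   2   0   1
  2   1   3   3   4
  3   0   0   3   7

7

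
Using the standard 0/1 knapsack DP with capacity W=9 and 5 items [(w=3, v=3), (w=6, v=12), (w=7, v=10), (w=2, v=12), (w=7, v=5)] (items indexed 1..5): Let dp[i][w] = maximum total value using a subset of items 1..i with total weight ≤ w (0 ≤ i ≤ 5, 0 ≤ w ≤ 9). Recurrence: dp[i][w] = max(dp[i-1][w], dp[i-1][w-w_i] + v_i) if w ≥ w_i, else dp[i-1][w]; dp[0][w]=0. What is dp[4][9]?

24

i\w   0   1   2   3   4   5   6   7   8   9
  0   0   0   0   0   0   0   0   0   0   0
  1   0   0   0   3   3   3   3   3   3   3
  2   0   0   0   3   3   3  12  12  12  15
  3   0   0   0   3   3   3  12  12  12  15
  4   0   0  12  12  12  15  15  15  24  24
  5   0   0  12  12  12  15  15  15  24  24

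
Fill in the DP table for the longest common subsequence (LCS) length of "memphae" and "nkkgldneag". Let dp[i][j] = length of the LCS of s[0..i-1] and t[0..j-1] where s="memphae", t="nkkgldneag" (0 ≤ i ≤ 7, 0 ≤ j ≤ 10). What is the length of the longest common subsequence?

   ''  n  k  k  g  l  d  n  e  a  g
''  0  0  0  0  0  0  0  0  0  0  0
 m  0  0  0  0  0  0  0  0  0  0  0
 e  0  0  0  0  0  0  0  0  1  1  1
 m  0  0  0  0  0  0  0  0  1  1  1
 p  0  0  0  0  0  0  0  0  1  1  1
 h  0  0  0  0  0  0  0  0  1  1  1
 a  0  0  0  0  0  0  0  0  1  2  2
 e  0  0  0  0  0  0  0  0  1  2  2

2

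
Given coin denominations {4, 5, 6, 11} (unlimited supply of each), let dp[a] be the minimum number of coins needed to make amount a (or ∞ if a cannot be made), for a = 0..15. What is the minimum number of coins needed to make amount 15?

 a  0  1  2  3  4  5  6  7  8  9 10 11 12 13 14 15
dp  0  -  -  -  1  1  1  -  2  2  2  1  2  3  3  2
(- denotes ∞ / unreachable)

2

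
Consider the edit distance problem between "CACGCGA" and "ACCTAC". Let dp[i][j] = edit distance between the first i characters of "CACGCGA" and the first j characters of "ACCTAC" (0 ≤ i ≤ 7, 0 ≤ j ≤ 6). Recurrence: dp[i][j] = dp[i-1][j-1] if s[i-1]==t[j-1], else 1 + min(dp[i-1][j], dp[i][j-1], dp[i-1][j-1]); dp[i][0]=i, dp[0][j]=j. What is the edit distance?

4

   ''  A  C  C  T  A  C
''  0  1  2  3  4  5  6
 C  1  1  1  2  3  4  5
 A  2  1  2  2  3  3  4
 C  3  2  1  2  3  4  3
 G  4  3  2  2  3  4  4
 C  5  4  3  2  3  4  4
 G  6  5  4  3  3  4  5
 A  7  6  5  4  4  3  4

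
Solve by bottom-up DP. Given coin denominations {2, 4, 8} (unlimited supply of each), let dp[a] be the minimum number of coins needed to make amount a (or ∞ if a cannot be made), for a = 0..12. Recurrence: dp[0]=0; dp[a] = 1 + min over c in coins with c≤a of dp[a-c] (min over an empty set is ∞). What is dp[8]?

1

 a  0  1  2  3  4  5  6  7  8  9 10 11 12
dp  0  -  1  -  1  -  2  -  1  -  2  -  2
(- denotes ∞ / unreachable)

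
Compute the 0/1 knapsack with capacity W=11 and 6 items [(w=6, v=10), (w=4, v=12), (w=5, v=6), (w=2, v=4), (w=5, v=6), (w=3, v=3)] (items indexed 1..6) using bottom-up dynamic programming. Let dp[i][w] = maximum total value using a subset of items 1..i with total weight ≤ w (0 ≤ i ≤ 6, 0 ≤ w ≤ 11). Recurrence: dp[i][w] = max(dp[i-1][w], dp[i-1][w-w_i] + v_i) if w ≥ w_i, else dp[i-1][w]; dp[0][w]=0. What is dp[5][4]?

i\w   0   1   2   3   4   5   6   7   8   9  10  11
  0   0   0   0   0   0   0   0   0   0   0   0   0
  1   0   0   0   0   0   0  10  10  10  10  10  10
  2   0   0   0   0  12  12  12  12  12  12  22  22
  3   0   0   0   0  12  12  12  12  12  18  22  22
  4   0   0   4   4  12  12  16  16  16  18  22  22
  5   0   0   4   4  12  12  16  16  16  18  22  22
  6   0   0   4   4  12  12  16  16  16  19  22  22

12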